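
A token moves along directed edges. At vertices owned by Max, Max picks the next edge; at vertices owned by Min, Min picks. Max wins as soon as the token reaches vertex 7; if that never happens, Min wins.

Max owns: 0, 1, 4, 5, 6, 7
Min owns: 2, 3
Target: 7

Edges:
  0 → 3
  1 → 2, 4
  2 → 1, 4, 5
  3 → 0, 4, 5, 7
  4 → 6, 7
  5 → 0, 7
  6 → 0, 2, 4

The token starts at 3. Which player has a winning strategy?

A0 = {7}
A1: add {4, 5} — 4 (Max) has 4→7; 5 (Max) has 5→7.
A2: add {1, 6} — 1 (Max) has 1→4; 6 (Max) has 6→4.
A3: add {2} — 2 (Min): all of {1, 4, 5} already in.
A4 = A3; e.g. 0 (Max) has no edge into A3. Fixed point.
3 never enters the attractor, so Min can avoid the target forever.

Min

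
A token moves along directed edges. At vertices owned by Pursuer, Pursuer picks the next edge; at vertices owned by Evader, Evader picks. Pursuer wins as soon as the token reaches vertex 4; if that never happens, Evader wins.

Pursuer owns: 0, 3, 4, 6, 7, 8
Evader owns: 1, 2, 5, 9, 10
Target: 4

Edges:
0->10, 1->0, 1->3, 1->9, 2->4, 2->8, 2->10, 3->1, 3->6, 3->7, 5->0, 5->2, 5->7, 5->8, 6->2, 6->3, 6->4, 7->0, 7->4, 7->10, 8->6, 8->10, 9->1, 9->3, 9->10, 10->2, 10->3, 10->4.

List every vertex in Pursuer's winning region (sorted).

3, 4, 6, 7, 8

A0 = {4}
A1: add {6, 7} — 6 (Pursuer) has 6→4; 7 (Pursuer) has 7→4.
A2: add {3, 8} — 3 (Pursuer) has 3→6; 8 (Pursuer) has 8→6.
A3 = A2; e.g. 0 (Pursuer) has no edge into A2. Fixed point.
Pursuer's winning region = {3, 4, 6, 7, 8}.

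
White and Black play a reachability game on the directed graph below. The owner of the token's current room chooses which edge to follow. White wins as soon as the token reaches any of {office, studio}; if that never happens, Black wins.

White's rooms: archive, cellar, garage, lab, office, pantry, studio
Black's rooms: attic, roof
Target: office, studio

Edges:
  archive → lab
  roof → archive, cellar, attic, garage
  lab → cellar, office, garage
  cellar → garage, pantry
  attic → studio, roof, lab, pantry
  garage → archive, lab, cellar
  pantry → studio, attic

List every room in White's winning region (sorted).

A0 = {office, studio}
A1: add {lab, pantry} — lab (White) has lab→office; pantry (White) has pantry→studio.
A2: add {archive, cellar, garage} — archive (White) has archive→lab; cellar (White) has cellar→pantry; garage (White) has garage→lab.
A3 = A2; e.g. roof (Black) can still go to attic. Fixed point.
White's winning region = {archive, cellar, garage, lab, office, pantry, studio}.

archive, cellar, garage, lab, office, pantry, studio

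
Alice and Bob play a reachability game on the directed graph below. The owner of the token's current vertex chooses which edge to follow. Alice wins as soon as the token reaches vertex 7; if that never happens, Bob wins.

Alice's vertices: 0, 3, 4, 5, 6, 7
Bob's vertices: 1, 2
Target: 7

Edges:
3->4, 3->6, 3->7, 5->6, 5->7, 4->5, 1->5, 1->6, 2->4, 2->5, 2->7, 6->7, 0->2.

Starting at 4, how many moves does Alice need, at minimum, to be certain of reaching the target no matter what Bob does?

A0 = {7}
A1: add {3, 5, 6} — 3 (Alice) has 3→7; 5 (Alice) has 5→7; 6 (Alice) has 6→7.
A2: add {1, 4} — 1 (Bob): all of {5, 6} already in; 4 (Alice) has 4→5.
4 enters the attractor at level 2, so Alice can force the target in 2 moves from there.

2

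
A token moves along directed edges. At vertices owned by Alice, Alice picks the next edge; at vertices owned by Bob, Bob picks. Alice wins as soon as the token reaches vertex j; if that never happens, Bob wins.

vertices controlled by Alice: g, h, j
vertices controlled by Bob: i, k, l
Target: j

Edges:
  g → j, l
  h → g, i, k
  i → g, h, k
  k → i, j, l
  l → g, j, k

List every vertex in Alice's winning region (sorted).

A0 = {j}
A1: add {g} — g (Alice) has g→j.
A2: add {h} — h (Alice) has h→g.
A3 = A2; e.g. i (Bob) can still go to k. Fixed point.
Alice's winning region = {g, h, j}.

g, h, j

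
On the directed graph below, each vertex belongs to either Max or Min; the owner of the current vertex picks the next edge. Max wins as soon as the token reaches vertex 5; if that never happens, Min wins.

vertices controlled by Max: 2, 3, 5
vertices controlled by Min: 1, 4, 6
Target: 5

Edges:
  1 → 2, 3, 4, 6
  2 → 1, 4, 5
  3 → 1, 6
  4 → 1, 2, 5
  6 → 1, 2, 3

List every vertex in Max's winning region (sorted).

2, 5

A0 = {5}
A1: add {2} — 2 (Max) has 2→5.
A2 = A1; e.g. 1 (Min) can still go to 3. Fixed point.
Max's winning region = {2, 5}.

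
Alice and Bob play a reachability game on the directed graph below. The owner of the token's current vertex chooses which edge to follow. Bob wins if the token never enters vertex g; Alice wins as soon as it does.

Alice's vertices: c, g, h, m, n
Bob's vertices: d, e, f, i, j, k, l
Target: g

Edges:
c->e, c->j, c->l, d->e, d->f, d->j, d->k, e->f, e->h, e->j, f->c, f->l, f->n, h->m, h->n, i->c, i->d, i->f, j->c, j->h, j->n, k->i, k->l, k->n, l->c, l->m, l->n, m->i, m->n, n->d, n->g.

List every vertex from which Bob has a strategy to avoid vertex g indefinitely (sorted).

A0 = {g}
A1: add {n} — n (Alice) has n→g.
A2: add {h, m} — h (Alice) has h→n; m (Alice) has m→n.
A3 = A2; e.g. c (Alice) has no edge into A2. Fixed point.
Alice's attractor = {g, h, m, n}; Bob avoids the target exactly from the complement.

c, d, e, f, i, j, k, l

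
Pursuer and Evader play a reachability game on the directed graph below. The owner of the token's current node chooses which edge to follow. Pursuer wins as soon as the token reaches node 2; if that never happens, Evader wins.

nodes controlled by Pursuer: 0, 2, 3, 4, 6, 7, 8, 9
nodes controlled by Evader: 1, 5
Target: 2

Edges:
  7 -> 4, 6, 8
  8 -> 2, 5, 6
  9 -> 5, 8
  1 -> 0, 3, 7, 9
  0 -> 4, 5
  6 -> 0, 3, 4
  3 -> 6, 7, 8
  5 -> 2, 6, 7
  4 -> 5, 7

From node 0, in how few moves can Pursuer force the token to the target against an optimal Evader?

4

A0 = {2}
A1: add {8} — 8 (Pursuer) has 8→2.
A2: add {3, 7, 9} — 3 (Pursuer) has 3→8; 7 (Pursuer) has 7→8; 9 (Pursuer) has 9→8.
A3: add {4, 6} — 4 (Pursuer) has 4→7; 6 (Pursuer) has 6→3.
A4: add {0, 5} — 0 (Pursuer) has 0→4; 5 (Evader): all of {2, 6, 7} already in.
0 enters the attractor at level 4, so Pursuer can force the target in 4 moves from there.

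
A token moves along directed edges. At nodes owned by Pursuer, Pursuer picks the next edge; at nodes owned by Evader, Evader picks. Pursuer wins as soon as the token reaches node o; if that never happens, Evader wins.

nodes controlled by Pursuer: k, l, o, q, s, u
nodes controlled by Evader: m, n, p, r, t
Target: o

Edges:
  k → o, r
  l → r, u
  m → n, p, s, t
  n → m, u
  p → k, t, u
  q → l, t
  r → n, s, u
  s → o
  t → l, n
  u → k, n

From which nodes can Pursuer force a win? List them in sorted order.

k, l, o, q, s, u

A0 = {o}
A1: add {k, s} — k (Pursuer) has k→o; s (Pursuer) has s→o.
A2: add {u} — u (Pursuer) has u→k.
A3: add {l} — l (Pursuer) has l→u.
A4: add {q} — q (Pursuer) has q→l.
A5 = A4; e.g. m (Evader) can still go to n. Fixed point.
Pursuer's winning region = {k, l, o, q, s, u}.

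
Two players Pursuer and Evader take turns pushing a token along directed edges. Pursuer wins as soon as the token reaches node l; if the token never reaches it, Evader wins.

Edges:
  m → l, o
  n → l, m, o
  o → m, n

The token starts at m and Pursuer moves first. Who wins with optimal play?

Pursuer

Track states (vertex, player-to-move).
A0 = {(l,Pursuer), (l,Evader)}
A1: add {(m,Pursuer), (n,Pursuer)}.
(m,Pursuer) ∈ A1 ⇒ Pursuer forces the target.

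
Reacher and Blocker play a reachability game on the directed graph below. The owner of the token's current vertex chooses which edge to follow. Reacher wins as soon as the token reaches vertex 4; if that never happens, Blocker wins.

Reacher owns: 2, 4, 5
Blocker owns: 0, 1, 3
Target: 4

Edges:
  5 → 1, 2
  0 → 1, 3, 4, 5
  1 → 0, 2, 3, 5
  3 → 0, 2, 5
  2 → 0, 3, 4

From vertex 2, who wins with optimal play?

A0 = {4}
A1: add {2} — 2 (Reacher) has 2→4.
2 ∈ A1, so Reacher can force the target.

Reacher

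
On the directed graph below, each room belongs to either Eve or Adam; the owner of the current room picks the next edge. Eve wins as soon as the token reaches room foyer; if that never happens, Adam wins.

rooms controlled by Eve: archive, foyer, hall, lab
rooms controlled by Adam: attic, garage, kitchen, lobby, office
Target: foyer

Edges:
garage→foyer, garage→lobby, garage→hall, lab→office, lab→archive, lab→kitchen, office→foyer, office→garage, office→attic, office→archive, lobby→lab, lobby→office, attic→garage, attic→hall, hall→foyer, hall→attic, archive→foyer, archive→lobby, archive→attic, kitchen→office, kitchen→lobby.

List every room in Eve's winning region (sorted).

A0 = {foyer}
A1: add {archive, hall} — hall (Eve) has hall→foyer; archive (Eve) has archive→foyer.
A2: add {lab} — lab (Eve) has lab→archive.
A3 = A2; e.g. garage (Adam) can still go to lobby. Fixed point.
Eve's winning region = {archive, foyer, hall, lab}.

archive, foyer, hall, lab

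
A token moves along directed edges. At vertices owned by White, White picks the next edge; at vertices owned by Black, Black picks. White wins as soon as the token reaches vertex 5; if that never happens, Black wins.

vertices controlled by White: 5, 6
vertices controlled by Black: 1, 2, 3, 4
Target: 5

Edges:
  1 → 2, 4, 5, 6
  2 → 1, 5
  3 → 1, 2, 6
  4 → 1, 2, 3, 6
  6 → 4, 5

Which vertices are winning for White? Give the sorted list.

5, 6

A0 = {5}
A1: add {6} — 6 (White) has 6→5.
A2 = A1; e.g. 1 (Black) can still go to 2. Fixed point.
White's winning region = {5, 6}.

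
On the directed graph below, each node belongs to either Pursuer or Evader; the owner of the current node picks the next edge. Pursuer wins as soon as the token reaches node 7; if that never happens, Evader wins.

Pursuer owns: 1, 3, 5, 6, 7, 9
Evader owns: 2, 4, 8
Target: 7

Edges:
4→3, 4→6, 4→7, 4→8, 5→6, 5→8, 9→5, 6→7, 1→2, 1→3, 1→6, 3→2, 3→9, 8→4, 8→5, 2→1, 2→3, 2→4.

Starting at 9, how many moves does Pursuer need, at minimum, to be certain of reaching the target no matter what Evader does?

3

A0 = {7}
A1: add {6} — 6 (Pursuer) has 6→7.
A2: add {1, 5} — 1 (Pursuer) has 1→6; 5 (Pursuer) has 5→6.
A3: add {9} — 9 (Pursuer) has 9→5.
9 enters the attractor at level 3, so Pursuer can force the target in 3 moves from there.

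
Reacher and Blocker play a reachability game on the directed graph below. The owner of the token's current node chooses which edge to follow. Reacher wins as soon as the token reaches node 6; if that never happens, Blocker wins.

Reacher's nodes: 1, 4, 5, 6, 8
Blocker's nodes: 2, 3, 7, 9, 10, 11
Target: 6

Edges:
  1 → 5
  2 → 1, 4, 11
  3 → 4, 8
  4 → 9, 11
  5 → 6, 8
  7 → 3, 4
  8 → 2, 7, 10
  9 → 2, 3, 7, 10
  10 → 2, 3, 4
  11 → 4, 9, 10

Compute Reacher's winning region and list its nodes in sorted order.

A0 = {6}
A1: add {5} — 5 (Reacher) has 5→6.
A2: add {1} — 1 (Reacher) has 1→5.
A3 = A2; e.g. 2 (Blocker) can still go to 4. Fixed point.
Reacher's winning region = {1, 5, 6}.

1, 5, 6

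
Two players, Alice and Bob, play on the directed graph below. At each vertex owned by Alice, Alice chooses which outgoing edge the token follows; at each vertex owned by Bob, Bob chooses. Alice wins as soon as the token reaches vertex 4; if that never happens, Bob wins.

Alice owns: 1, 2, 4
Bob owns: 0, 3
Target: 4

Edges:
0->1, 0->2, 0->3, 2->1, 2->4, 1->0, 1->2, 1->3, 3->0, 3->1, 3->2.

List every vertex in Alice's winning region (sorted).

1, 2, 4

A0 = {4}
A1: add {2} — 2 (Alice) has 2→4.
A2: add {1} — 1 (Alice) has 1→2.
A3 = A2; e.g. 0 (Bob) can still go to 3. Fixed point.
Alice's winning region = {1, 2, 4}.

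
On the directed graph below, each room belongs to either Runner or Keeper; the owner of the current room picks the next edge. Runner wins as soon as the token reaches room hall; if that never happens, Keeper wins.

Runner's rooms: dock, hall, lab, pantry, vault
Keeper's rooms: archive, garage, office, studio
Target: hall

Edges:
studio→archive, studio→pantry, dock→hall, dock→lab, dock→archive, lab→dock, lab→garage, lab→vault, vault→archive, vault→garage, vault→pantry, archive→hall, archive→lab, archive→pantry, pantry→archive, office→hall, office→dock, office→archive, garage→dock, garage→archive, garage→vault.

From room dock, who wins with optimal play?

Runner

A0 = {hall}
A1: add {dock} — dock (Runner) has dock→hall.
dock ∈ A1, so Runner can force the target.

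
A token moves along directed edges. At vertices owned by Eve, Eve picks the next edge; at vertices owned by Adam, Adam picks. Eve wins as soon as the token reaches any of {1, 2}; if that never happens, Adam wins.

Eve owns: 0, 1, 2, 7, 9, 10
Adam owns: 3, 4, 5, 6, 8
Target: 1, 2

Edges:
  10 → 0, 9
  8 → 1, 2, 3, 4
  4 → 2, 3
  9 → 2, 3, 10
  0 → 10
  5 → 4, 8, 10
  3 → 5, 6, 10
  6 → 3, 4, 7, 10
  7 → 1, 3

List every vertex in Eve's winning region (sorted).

0, 1, 2, 7, 9, 10

A0 = {1, 2}
A1: add {7, 9} — 7 (Eve) has 7→1; 9 (Eve) has 9→2.
A2: add {10} — 10 (Eve) has 10→9.
A3: add {0} — 0 (Eve) has 0→10.
A4 = A3; e.g. 3 (Adam) can still go to 5. Fixed point.
Eve's winning region = {0, 1, 2, 7, 9, 10}.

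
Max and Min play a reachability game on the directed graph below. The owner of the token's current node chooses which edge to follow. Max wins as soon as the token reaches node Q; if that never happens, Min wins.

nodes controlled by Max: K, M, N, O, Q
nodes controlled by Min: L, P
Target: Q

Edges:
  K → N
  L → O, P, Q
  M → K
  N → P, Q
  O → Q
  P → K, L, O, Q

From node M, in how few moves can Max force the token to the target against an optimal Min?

A0 = {Q}
A1: add {N, O} — N (Max) has N→Q; O (Max) has O→Q.
A2: add {K} — K (Max) has K→N.
A3: add {M} — M (Max) has M→K.
A4 = A3; e.g. L (Min) can still go to P. Fixed point.
M enters the attractor at level 3, so Max can force the target in 3 moves from there.

3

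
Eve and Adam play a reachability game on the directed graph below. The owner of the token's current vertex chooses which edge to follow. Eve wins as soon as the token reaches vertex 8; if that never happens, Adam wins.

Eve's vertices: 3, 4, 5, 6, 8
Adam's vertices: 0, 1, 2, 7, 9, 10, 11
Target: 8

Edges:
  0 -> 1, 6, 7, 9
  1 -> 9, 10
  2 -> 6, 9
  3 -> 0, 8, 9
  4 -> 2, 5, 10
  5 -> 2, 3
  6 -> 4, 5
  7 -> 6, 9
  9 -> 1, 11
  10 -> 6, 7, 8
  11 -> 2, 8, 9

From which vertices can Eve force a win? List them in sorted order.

3, 4, 5, 6, 8

A0 = {8}
A1: add {3} — 3 (Eve) has 3→8.
A2: add {5} — 5 (Eve) has 5→3.
A3: add {4, 6} — 4 (Eve) has 4→5; 6 (Eve) has 6→5.
A4 = A3; e.g. 0 (Adam) can still go to 1. Fixed point.
Eve's winning region = {3, 4, 5, 6, 8}.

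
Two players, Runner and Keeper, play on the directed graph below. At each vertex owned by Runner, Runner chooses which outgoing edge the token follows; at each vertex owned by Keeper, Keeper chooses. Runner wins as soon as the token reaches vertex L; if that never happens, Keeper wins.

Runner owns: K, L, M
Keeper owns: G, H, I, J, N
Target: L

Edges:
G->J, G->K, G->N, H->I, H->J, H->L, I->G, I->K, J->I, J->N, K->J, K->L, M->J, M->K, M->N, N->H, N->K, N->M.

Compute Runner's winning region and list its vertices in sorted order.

K, L, M

A0 = {L}
A1: add {K} — K (Runner) has K→L.
A2: add {M} — M (Runner) has M→K.
A3 = A2; e.g. G (Keeper) can still go to J. Fixed point.
Runner's winning region = {K, L, M}.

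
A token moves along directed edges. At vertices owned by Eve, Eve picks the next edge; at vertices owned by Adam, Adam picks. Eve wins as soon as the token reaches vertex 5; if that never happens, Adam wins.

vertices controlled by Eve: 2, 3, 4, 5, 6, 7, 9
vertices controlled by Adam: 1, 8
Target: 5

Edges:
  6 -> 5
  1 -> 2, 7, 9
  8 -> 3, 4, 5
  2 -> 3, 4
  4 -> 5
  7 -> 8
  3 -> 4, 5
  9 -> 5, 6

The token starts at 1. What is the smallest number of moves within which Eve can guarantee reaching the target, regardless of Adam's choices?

A0 = {5}
A1: add {3, 4, 6, 9} — 3 (Eve) has 3→5; 4 (Eve) has 4→5; 6 (Eve) has 6→5; 9 (Eve) has 9→5.
A2: add {2, 8} — 2 (Eve) has 2→3; 8 (Adam): all of {3, 4, 5} already in.
A3: add {7} — 7 (Eve) has 7→8.
A4: add {1} — 1 (Adam): all of {2, 7, 9} already in.
A4 = all vertices. Fixed point.
1 enters the attractor at level 4, so Eve can force the target in 4 moves from there.

4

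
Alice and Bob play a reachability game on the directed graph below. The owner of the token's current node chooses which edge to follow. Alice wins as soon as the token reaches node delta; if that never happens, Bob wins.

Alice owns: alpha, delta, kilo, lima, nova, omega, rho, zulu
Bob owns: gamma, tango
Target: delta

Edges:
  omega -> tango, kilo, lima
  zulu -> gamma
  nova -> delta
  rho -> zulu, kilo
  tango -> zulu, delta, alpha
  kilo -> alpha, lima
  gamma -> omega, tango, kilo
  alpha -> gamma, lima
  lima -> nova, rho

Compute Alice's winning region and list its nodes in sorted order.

A0 = {delta}
A1: add {nova} — nova (Alice) has nova→delta.
A2: add {lima} — lima (Alice) has lima→nova.
A3: add {alpha, kilo, omega} — omega (Alice) has omega→lima; kilo (Alice) has kilo→lima; alpha (Alice) has alpha→lima.
A4: add {rho} — rho (Alice) has rho→kilo.
A5 = A4; e.g. zulu (Alice) has no edge into A4. Fixed point.
Alice's winning region = {alpha, delta, kilo, lima, nova, omega, rho}.

alpha, delta, kilo, lima, nova, omega, rho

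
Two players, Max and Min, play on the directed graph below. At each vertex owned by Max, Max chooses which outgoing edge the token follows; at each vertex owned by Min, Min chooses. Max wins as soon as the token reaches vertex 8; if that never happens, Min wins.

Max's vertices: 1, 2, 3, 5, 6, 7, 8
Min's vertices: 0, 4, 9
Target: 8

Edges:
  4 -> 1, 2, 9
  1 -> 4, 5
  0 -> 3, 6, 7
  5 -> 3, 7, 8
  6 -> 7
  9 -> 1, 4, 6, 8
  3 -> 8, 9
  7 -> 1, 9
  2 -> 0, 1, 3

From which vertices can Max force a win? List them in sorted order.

0, 1, 2, 3, 5, 6, 7, 8

A0 = {8}
A1: add {3, 5} — 3 (Max) has 3→8; 5 (Max) has 5→8.
A2: add {1, 2} — 1 (Max) has 1→5; 2 (Max) has 2→3.
A3: add {7} — 7 (Max) has 7→1.
A4: add {6} — 6 (Max) has 6→7.
A5: add {0} — 0 (Min): all of {3, 6, 7} already in.
A6 = A5; e.g. 4 (Min) can still go to 9. Fixed point.
Max's winning region = {0, 1, 2, 3, 5, 6, 7, 8}.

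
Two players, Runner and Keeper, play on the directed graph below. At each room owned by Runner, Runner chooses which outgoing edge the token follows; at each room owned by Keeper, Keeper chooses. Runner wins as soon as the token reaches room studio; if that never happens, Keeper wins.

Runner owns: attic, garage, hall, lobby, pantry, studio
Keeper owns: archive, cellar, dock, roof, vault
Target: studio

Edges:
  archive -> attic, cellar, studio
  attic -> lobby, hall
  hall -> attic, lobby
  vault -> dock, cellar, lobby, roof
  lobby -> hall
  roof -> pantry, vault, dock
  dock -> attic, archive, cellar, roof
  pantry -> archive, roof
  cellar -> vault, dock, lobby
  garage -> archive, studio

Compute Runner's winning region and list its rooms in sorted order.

A0 = {studio}
A1: add {garage} — garage (Runner) has garage→studio.
A2 = A1; e.g. pantry (Runner) has no edge into A1. Fixed point.
Runner's winning region = {garage, studio}.

garage, studio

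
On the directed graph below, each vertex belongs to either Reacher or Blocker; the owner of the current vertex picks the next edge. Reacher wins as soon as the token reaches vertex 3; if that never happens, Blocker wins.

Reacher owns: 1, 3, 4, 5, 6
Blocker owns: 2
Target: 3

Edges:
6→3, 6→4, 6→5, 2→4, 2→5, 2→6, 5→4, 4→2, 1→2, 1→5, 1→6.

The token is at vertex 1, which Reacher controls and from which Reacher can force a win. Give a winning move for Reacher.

A0 = {3}
A1: add {6} — 6 (Reacher) has 6→3.
A2: add {1} — 1 (Reacher) has 1→6.
A3 = A2; e.g. 2 (Blocker) can still go to 4. Fixed point.
From 1, successor 6 is in the attractor (rank 1); the other successors 2, 5 are not.

6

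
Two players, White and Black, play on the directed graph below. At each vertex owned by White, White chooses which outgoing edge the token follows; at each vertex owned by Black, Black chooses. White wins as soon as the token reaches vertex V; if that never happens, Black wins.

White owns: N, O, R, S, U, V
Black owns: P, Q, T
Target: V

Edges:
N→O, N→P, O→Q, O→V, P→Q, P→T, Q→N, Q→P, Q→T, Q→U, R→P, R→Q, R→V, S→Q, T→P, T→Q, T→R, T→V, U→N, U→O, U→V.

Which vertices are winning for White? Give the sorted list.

N, O, R, U, V

A0 = {V}
A1: add {O, R, U} — O (White) has O→V; R (White) has R→V; U (White) has U→V.
A2: add {N} — N (White) has N→O.
A3 = A2; e.g. P (Black) can still go to Q. Fixed point.
White's winning region = {N, O, R, U, V}.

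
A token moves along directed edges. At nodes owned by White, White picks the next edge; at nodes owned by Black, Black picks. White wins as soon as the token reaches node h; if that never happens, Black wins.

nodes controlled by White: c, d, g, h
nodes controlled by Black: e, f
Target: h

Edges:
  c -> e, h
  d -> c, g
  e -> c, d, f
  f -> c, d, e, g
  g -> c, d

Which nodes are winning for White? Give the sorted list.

c, d, g, h

A0 = {h}
A1: add {c} — c (White) has c→h.
A2: add {d, g} — d (White) has d→c; g (White) has g→c.
A3 = A2; e.g. e (Black) can still go to f. Fixed point.
White's winning region = {c, d, g, h}.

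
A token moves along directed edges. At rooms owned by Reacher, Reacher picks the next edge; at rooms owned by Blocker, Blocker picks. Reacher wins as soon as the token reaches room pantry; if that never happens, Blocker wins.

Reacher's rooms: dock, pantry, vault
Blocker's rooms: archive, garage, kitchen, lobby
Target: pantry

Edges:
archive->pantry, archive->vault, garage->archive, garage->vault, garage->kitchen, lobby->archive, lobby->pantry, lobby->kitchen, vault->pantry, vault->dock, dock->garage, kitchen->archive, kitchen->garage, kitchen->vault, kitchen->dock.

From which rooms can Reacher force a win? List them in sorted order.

archive, pantry, vault

A0 = {pantry}
A1: add {vault} — vault (Reacher) has vault→pantry.
A2: add {archive} — archive (Blocker): all of {pantry, vault} already in.
A3 = A2; e.g. garage (Blocker) can still go to kitchen. Fixed point.
Reacher's winning region = {archive, pantry, vault}.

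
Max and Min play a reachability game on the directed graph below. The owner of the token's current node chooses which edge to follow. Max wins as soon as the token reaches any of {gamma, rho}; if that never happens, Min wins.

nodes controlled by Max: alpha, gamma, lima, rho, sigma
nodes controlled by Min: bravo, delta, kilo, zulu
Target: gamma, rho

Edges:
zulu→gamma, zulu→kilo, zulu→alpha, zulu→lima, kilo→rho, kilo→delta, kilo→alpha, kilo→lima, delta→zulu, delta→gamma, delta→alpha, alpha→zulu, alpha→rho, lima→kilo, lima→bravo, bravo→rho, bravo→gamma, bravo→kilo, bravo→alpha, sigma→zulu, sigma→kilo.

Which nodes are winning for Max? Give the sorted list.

alpha, gamma, rho

A0 = {gamma, rho}
A1: add {alpha} — alpha (Max) has alpha→rho.
A2 = A1; e.g. zulu (Min) can still go to kilo. Fixed point.
Max's winning region = {alpha, gamma, rho}.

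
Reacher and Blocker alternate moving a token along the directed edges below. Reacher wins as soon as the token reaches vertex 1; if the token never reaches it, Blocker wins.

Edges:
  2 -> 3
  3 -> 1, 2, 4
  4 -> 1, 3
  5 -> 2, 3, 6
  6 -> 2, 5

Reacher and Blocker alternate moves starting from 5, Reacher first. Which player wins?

Track states (vertex, player-to-move).
A0 = {(1,Reacher), (1,Blocker)}
A1: add {(3,Reacher), (4,Reacher)}.
A2: add {(2,Blocker), (4,Blocker)}.
A3: add {(5,Reacher), (6,Reacher)}.
(5,Reacher) ∈ A3 ⇒ Reacher forces the target.

Reacher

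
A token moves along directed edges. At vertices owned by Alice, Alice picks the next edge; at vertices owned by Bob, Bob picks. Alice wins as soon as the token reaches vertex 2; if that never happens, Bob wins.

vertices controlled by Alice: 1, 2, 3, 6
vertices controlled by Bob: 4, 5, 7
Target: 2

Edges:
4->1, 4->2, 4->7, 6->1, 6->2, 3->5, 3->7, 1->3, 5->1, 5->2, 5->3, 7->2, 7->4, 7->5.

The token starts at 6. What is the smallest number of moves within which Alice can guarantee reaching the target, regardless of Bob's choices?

1

A0 = {2}
A1: add {6} — 6 (Alice) has 6→2.
A2 = A1; e.g. 1 (Alice) has no edge into A1. Fixed point.
6 enters the attractor at level 1, so Alice can force the target in 1 move from there.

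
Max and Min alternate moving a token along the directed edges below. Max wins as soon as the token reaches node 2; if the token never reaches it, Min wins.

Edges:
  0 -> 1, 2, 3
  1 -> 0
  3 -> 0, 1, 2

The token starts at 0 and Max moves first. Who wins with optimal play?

Max

Track states (vertex, player-to-move).
A0 = {(2,Max), (2,Min)}
A1: add {(0,Max), (3,Max)}.
(0,Max) ∈ A1 ⇒ Max forces the target.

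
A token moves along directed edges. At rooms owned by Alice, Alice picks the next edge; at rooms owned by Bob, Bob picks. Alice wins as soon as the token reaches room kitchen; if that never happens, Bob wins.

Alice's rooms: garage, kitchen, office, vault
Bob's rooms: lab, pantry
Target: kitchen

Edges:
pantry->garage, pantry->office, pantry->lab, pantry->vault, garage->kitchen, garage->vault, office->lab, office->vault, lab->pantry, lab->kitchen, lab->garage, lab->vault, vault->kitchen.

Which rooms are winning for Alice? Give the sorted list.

A0 = {kitchen}
A1: add {garage, vault} — garage (Alice) has garage→kitchen; vault (Alice) has vault→kitchen.
A2: add {office} — office (Alice) has office→vault.
A3 = A2; e.g. pantry (Bob) can still go to lab. Fixed point.
Alice's winning region = {garage, kitchen, office, vault}.

garage, kitchen, office, vault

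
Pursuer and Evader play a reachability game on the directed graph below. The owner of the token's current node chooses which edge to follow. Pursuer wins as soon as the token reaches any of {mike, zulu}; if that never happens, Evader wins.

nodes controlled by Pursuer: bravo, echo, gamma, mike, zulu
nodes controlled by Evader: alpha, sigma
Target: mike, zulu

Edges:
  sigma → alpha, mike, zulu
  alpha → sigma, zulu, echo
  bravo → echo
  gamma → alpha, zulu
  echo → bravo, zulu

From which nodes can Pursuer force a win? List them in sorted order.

A0 = {mike, zulu}
A1: add {echo, gamma} — gamma (Pursuer) has gamma→zulu; echo (Pursuer) has echo→zulu.
A2: add {bravo} — bravo (Pursuer) has bravo→echo.
A3 = A2; e.g. sigma (Evader) can still go to alpha. Fixed point.
Pursuer's winning region = {bravo, echo, gamma, mike, zulu}.

bravo, echo, gamma, mike, zulu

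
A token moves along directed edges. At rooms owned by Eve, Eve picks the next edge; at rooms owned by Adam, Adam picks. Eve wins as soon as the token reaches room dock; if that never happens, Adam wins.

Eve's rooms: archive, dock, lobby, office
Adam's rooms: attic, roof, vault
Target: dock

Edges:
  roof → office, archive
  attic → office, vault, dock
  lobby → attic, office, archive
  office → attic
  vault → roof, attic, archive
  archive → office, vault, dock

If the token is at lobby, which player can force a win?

A0 = {dock}
A1: add {archive} — archive (Eve) has archive→dock.
A2: add {lobby} — lobby (Eve) has lobby→archive.
A3 = A2; e.g. roof (Adam) can still go to office. Fixed point.
lobby ∈ A2, so Eve can force the target.

Eve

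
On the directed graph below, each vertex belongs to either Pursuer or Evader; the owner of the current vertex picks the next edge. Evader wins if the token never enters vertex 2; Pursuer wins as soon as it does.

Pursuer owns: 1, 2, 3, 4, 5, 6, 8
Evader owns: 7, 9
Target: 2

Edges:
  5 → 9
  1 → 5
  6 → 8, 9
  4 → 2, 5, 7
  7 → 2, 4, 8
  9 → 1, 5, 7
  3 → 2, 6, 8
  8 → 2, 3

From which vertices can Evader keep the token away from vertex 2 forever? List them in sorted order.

1, 5, 9

A0 = {2}
A1: add {3, 4, 8} — 3 (Pursuer) has 3→2; 4 (Pursuer) has 4→2; 8 (Pursuer) has 8→2.
A2: add {6, 7} — 6 (Pursuer) has 6→8; 7 (Evader): all of {2, 4, 8} already in.
A3 = A2; e.g. 1 (Pursuer) has no edge into A2. Fixed point.
Pursuer's attractor = {2, 3, 4, 6, 7, 8}; Evader avoids the target exactly from the complement.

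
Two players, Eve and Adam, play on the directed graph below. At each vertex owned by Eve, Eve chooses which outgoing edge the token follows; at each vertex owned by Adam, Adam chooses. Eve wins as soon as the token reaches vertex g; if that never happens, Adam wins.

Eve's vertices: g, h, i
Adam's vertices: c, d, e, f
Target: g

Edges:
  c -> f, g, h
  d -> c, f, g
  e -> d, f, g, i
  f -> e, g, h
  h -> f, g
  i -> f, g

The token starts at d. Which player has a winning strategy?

A0 = {g}
A1: add {h, i} — h (Eve) has h→g; i (Eve) has i→g.
A2 = A1; e.g. c (Adam) can still go to f. Fixed point.
d never enters the attractor, so Adam can avoid the target forever.

Adam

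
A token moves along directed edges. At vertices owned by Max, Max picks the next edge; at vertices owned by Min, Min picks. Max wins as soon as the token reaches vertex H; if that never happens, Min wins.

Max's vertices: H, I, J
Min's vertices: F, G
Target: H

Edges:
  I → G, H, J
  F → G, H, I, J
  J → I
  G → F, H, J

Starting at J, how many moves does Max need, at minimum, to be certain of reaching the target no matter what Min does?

2

A0 = {H}
A1: add {I} — I (Max) has I→H.
A2: add {J} — J (Max) has J→I.
A3 = A2; e.g. F (Min) can still go to G. Fixed point.
J enters the attractor at level 2, so Max can force the target in 2 moves from there.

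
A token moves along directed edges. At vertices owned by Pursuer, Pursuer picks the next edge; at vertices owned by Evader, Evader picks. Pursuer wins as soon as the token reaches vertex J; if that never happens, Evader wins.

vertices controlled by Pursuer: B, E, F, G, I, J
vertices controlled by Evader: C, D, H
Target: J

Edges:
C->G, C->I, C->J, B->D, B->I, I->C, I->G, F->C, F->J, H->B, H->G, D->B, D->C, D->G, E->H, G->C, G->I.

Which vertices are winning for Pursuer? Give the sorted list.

F, J

A0 = {J}
A1: add {F} — F (Pursuer) has F→J.
A2 = A1; e.g. B (Pursuer) has no edge into A1. Fixed point.
Pursuer's winning region = {F, J}.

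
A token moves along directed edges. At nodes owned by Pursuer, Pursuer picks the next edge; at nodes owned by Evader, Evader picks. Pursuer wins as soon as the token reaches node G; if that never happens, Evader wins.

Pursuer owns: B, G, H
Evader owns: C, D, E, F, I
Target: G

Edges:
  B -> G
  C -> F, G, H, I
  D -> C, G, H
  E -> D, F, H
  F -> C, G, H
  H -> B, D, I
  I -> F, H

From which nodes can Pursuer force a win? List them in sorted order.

B, G, H

A0 = {G}
A1: add {B} — B (Pursuer) has B→G.
A2: add {H} — H (Pursuer) has H→B.
A3 = A2; e.g. C (Evader) can still go to F. Fixed point.
Pursuer's winning region = {B, G, H}.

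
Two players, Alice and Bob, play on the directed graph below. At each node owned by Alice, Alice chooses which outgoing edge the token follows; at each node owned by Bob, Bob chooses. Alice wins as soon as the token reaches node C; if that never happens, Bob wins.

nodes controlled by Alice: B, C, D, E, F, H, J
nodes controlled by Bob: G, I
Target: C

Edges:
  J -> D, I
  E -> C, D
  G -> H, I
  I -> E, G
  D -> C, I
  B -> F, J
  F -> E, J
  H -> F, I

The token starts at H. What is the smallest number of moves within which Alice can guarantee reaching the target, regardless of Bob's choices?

A0 = {C}
A1: add {D, E} — D (Alice) has D→C; E (Alice) has E→C.
A2: add {F, J} — F (Alice) has F→E; J (Alice) has J→D.
A3: add {B, H} — B (Alice) has B→F; H (Alice) has H→F.
A4 = A3; e.g. G (Bob) can still go to I. Fixed point.
H enters the attractor at level 3, so Alice can force the target in 3 moves from there.

3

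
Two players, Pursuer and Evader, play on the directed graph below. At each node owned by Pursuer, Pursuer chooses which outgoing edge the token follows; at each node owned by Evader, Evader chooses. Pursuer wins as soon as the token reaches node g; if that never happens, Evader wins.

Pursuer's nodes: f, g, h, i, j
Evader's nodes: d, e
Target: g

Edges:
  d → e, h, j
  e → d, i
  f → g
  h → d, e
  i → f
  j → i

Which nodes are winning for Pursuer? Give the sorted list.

A0 = {g}
A1: add {f} — f (Pursuer) has f→g.
A2: add {i} — i (Pursuer) has i→f.
A3: add {j} — j (Pursuer) has j→i.
A4 = A3; e.g. d (Evader) can still go to e. Fixed point.
Pursuer's winning region = {f, g, i, j}.

f, g, i, j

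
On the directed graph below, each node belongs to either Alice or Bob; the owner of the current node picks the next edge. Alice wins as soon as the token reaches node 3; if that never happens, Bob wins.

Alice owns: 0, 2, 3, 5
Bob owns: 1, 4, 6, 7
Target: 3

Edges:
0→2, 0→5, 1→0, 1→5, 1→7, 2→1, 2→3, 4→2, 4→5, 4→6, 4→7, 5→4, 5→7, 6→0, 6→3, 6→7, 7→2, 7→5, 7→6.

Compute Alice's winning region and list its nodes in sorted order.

A0 = {3}
A1: add {2} — 2 (Alice) has 2→3.
A2: add {0} — 0 (Alice) has 0→2.
A3 = A2; e.g. 1 (Bob) can still go to 5. Fixed point.
Alice's winning region = {0, 2, 3}.

0, 2, 3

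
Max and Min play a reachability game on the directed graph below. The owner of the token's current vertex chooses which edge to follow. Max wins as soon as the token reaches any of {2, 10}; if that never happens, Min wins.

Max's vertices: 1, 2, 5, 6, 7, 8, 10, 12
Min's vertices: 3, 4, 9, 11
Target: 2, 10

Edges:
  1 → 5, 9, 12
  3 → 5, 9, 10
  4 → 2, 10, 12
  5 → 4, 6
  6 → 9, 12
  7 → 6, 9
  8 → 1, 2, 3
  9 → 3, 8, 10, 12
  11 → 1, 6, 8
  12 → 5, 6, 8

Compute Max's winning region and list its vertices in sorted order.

1, 2, 4, 5, 6, 7, 8, 10, 11, 12

A0 = {2, 10}
A1: add {8} — 8 (Max) has 8→2.
A2: add {12} — 12 (Max) has 12→8.
A3: add {1, 4, 6} — 1 (Max) has 1→12; 4 (Min): all of {2, 10, 12} already in; 6 (Max) has 6→12.
A4: add {5, 7, 11} — 5 (Max) has 5→4; 7 (Max) has 7→6; 11 (Min): all of {1, 6, 8} already in.
A5 = A4; e.g. 3 (Min) can still go to 9. Fixed point.
Max's winning region = {1, 2, 4, 5, 6, 7, 8, 10, 11, 12}.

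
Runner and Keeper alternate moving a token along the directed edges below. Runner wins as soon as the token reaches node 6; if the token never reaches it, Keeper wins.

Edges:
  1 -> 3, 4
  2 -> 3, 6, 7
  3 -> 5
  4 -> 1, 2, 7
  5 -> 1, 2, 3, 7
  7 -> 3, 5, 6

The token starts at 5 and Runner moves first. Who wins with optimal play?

Track states (vertex, player-to-move).
A0 = {(6,Runner), (6,Keeper)}
A1: add {(2,Runner), (7,Runner)}.
A2 = A1; e.g. (1,Runner) stays out. (5,Runner) never enters ⇒ Keeper avoids the target.

Keeper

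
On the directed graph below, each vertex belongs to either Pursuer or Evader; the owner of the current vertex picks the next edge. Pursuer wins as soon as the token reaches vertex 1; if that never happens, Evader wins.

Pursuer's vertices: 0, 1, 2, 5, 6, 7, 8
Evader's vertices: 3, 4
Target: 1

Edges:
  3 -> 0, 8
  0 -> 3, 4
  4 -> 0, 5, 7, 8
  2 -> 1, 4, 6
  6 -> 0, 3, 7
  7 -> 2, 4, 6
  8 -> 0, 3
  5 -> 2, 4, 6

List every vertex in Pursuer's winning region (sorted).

A0 = {1}
A1: add {2} — 2 (Pursuer) has 2→1.
A2: add {5, 7} — 5 (Pursuer) has 5→2; 7 (Pursuer) has 7→2.
A3: add {6} — 6 (Pursuer) has 6→7.
A4 = A3; e.g. 0 (Pursuer) has no edge into A3. Fixed point.
Pursuer's winning region = {1, 2, 5, 6, 7}.

1, 2, 5, 6, 7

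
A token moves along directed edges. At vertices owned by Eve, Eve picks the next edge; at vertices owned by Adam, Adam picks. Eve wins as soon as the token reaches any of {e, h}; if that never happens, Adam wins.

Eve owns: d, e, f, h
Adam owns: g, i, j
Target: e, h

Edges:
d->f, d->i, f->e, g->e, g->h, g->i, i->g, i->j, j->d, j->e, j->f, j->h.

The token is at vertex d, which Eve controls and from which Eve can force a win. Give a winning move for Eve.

A0 = {e, h}
A1: add {f} — f (Eve) has f→e.
A2: add {d} — d (Eve) has d→f.
A3: add {j} — j (Adam): all of {d, e, f, h} already in.
A4 = A3; e.g. g (Adam) can still go to i. Fixed point.
From d, successor f is in the attractor (rank 1); the other successor i is not.

f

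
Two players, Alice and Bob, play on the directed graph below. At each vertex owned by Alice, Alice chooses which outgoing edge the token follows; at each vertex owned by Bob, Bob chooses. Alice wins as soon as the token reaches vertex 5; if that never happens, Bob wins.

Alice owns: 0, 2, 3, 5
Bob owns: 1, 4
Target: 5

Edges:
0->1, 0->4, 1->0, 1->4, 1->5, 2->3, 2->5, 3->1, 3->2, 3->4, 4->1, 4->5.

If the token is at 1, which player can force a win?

Bob

A0 = {5}
A1: add {2} — 2 (Alice) has 2→5.
A2: add {3} — 3 (Alice) has 3→2.
A3 = A2; e.g. 0 (Alice) has no edge into A2. Fixed point.
1 never enters the attractor, so Bob can avoid the target forever.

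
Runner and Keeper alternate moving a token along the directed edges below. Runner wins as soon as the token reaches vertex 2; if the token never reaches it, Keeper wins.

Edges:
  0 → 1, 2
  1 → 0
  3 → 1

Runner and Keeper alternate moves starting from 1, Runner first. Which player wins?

Keeper

Track states (vertex, player-to-move).
A0 = {(2,Runner), (2,Keeper)}
A1: add {(0,Runner)}.
A2: add {(1,Keeper)}.
A3: add {(3,Runner)}.
A4 = A3; e.g. (0,Keeper) stays out. (1,Runner) never enters ⇒ Keeper avoids the target.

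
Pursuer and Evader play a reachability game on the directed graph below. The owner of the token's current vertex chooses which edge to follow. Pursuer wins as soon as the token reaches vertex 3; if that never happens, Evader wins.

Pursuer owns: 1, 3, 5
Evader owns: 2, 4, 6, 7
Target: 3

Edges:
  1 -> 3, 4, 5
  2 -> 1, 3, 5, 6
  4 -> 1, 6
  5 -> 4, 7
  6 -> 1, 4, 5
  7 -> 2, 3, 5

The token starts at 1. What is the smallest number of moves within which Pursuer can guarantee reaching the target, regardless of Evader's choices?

A0 = {3}
A1: add {1} — 1 (Pursuer) has 1→3.
A2 = A1; e.g. 2 (Evader) can still go to 5. Fixed point.
1 enters the attractor at level 1, so Pursuer can force the target in 1 move from there.

1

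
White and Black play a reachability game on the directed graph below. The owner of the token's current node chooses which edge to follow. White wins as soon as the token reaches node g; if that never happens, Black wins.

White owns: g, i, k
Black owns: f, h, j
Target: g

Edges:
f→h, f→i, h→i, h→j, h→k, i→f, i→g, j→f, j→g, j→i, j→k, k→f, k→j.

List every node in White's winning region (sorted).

A0 = {g}
A1: add {i} — i (White) has i→g.
A2 = A1; e.g. f (Black) can still go to h. Fixed point.
White's winning region = {g, i}.

g, i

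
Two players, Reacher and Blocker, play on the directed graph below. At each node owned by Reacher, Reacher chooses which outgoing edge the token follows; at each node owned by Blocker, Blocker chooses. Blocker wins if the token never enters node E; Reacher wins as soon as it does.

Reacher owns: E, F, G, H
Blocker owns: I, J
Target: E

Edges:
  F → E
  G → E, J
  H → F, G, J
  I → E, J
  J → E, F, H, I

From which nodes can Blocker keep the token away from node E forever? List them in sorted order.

I, J

A0 = {E}
A1: add {F, G} — F (Reacher) has F→E; G (Reacher) has G→E.
A2: add {H} — H (Reacher) has H→F.
A3 = A2; e.g. I (Blocker) can still go to J. Fixed point.
Reacher's attractor = {E, F, G, H}; Blocker avoids the target exactly from the complement.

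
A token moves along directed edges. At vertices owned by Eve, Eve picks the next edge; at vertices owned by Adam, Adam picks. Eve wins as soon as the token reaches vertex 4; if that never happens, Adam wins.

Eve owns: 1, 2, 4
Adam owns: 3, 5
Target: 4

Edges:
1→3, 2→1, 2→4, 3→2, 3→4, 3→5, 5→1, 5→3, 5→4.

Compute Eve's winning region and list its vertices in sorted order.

A0 = {4}
A1: add {2} — 2 (Eve) has 2→4.
A2 = A1; e.g. 1 (Eve) has no edge into A1. Fixed point.
Eve's winning region = {2, 4}.

2, 4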